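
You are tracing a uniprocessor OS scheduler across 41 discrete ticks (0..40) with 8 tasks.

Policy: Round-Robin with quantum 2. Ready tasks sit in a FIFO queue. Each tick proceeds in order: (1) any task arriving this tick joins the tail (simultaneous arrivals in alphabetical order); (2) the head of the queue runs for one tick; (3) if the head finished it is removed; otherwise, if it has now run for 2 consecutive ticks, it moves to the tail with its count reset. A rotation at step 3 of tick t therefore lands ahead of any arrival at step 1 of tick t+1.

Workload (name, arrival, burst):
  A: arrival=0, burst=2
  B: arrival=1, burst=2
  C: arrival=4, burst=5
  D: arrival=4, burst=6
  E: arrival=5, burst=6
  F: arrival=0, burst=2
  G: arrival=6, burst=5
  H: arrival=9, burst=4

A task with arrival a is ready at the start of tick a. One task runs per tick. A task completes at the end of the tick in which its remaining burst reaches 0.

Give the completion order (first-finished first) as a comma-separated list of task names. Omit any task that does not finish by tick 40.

completion order = A, F, B, C, H, D, E, G

t=0: queue=[A,F] q_used=0 → run A
t=1: queue=[A,F,B] q_used=1 → run A
t=2: queue=[F,B] q_used=0 → run F
t=3: queue=[F,B] q_used=1 → run F
t=4: queue=[B,C,D] q_used=0 → run B
t=5: queue=[B,C,D,E] q_used=1 → run B
t=6: queue=[C,D,E,G] q_used=0 → run C
t=7: queue=[C,D,E,G] q_used=1 → run C
t=8: queue=[D,E,G,C] q_used=0 → run D
t=9: queue=[D,E,G,C,H] q_used=1 → run D
t=10: queue=[E,G,C,H,D] q_used=0 → run E
t=11: queue=[E,G,C,H,D] q_used=1 → run E
t=12: queue=[G,C,H,D,E] q_used=0 → run G
t=13: queue=[G,C,H,D,E] q_used=1 → run G
t=14: queue=[C,H,D,E,G] q_used=0 → run C
t=15: queue=[C,H,D,E,G] q_used=1 → run C
t=16: queue=[H,D,E,G,C] q_used=0 → run H
t=17: queue=[H,D,E,G,C] q_used=1 → run H
t=18: queue=[D,E,G,C,H] q_used=0 → run D
t=19: queue=[D,E,G,C,H] q_used=1 → run D
t=20: queue=[E,G,C,H,D] q_used=0 → run E
t=21: queue=[E,G,C,H,D] q_used=1 → run E
t=22: queue=[G,C,H,D,E] q_used=0 → run G
t=23: queue=[G,C,H,D,E] q_used=1 → run G
t=24: queue=[C,H,D,E,G] q_used=0 → run C
t=25: queue=[H,D,E,G] q_used=0 → run H
t=26: queue=[H,D,E,G] q_used=1 → run H
t=27: queue=[D,E,G] q_used=0 → run D
t=28: queue=[D,E,G] q_used=1 → run D
t=29: queue=[E,G] q_used=0 → run E
t=30: queue=[E,G] q_used=1 → run E
t=31: queue=[G] q_used=0 → run G
t=32: (idle)
t=33: (idle)
t=34: (idle)
t=35: (idle)
t=36: (idle)
t=37: (idle)
t=38: (idle)
t=39: (idle)
t=40: (idle)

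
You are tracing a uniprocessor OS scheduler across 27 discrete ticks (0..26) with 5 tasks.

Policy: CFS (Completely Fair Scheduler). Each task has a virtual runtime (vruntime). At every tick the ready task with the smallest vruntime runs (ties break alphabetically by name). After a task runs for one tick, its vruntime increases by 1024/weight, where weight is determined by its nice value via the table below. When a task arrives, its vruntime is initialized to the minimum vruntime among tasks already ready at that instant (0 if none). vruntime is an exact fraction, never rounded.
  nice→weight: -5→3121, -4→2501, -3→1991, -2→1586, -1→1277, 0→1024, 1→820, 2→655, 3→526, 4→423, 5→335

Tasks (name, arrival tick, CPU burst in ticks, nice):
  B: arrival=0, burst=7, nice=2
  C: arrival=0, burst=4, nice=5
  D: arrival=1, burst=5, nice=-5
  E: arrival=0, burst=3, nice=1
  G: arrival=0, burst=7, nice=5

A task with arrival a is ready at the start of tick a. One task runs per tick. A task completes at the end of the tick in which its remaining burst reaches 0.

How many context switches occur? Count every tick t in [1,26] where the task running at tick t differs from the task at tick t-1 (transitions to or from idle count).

context switches = 20

t=0: vr[B=0 C=0 E=0 G=0] → run B
t=1: vr[B=1024/655 C=0 D=0 E=0 G=0] → run C
t=2: vr[B=1024/655 C=1024/335 D=0 E=0 G=0] → run D
t=3: vr[B=1024/655 C=1024/335 D=1024/3121 E=0 G=0] → run E
t=4: vr[B=1024/655 C=1024/335 D=1024/3121 E=256/205 G=0] → run G
t=5: vr[B=1024/655 C=1024/335 D=1024/3121 E=256/205 G=1024/335] → run D
t=6: vr[B=1024/655 C=1024/335 D=2048/3121 E=256/205 G=1024/335] → run D
t=7: vr[B=1024/655 C=1024/335 D=3072/3121 E=256/205 G=1024/335] → run D
t=8: vr[B=1024/655 C=1024/335 D=4096/3121 E=256/205 G=1024/335] → run E
t=9: vr[B=1024/655 C=1024/335 D=4096/3121 E=512/205 G=1024/335] → run D
t=10: vr[B=1024/655 C=1024/335 E=512/205 G=1024/335] → run B
t=11: vr[B=2048/655 C=1024/335 E=512/205 G=1024/335] → run E
t=12: vr[B=2048/655 C=1024/335 G=1024/335] → run C
t=13: vr[B=2048/655 C=2048/335 G=1024/335] → run G
t=14: vr[B=2048/655 C=2048/335 G=2048/335] → run B
t=15: vr[B=3072/655 C=2048/335 G=2048/335] → run B
t=16: vr[B=4096/655 C=2048/335 G=2048/335] → run C
t=17: vr[B=4096/655 C=3072/335 G=2048/335] → run G
t=18: vr[B=4096/655 C=3072/335 G=3072/335] → run B
t=19: vr[B=1024/131 C=3072/335 G=3072/335] → run B
t=20: vr[B=6144/655 C=3072/335 G=3072/335] → run C
t=21: vr[B=6144/655 G=3072/335] → run G
t=22: vr[B=6144/655 G=4096/335] → run B
t=23: vr[G=4096/335] → run G
t=24: vr[G=1024/67] → run G
t=25: vr[G=6144/335] → run G
t=26: (idle)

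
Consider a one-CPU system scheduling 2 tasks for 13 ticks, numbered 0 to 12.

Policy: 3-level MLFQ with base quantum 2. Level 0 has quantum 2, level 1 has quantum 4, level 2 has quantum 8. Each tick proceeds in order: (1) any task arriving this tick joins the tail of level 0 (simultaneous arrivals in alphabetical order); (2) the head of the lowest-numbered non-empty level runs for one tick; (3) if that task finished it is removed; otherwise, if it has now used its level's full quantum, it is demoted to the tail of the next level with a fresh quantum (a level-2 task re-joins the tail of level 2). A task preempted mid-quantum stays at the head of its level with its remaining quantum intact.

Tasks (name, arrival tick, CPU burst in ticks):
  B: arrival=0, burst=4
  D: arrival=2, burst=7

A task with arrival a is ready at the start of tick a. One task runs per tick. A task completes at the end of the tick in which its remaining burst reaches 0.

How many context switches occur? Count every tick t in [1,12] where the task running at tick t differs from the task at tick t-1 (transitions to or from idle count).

t=0: L0/L1/L2 = B/-/- → run B
t=1: L0/L1/L2 = B/-/- → run B
t=2: L0/L1/L2 = D/B/- → run D
t=3: L0/L1/L2 = D/B/- → run D
t=4: L0/L1/L2 = -/BD/- → run B
t=5: L0/L1/L2 = -/BD/- → run B
t=6: L0/L1/L2 = -/D/- → run D
t=7: L0/L1/L2 = -/D/- → run D
t=8: L0/L1/L2 = -/D/- → run D
t=9: L0/L1/L2 = -/D/- → run D
t=10: L0/L1/L2 = -/-/D → run D
t=11: (idle)
t=12: (idle)

context switches = 4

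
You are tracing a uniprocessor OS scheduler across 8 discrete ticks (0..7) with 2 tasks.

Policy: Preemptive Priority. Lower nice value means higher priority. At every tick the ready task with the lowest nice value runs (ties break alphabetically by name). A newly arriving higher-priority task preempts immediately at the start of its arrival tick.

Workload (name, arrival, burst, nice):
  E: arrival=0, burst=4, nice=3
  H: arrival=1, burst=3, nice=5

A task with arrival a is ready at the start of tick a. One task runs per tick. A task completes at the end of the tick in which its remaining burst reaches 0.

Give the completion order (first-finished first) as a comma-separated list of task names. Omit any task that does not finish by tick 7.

completion order = E, H

t=0: ready={E} → run E
t=1: ready={E,H} → run E
t=2: ready={E,H} → run E
t=3: ready={E,H} → run E
t=4: ready={H} → run H
t=5: ready={H} → run H
t=6: ready={H} → run H
t=7: (idle)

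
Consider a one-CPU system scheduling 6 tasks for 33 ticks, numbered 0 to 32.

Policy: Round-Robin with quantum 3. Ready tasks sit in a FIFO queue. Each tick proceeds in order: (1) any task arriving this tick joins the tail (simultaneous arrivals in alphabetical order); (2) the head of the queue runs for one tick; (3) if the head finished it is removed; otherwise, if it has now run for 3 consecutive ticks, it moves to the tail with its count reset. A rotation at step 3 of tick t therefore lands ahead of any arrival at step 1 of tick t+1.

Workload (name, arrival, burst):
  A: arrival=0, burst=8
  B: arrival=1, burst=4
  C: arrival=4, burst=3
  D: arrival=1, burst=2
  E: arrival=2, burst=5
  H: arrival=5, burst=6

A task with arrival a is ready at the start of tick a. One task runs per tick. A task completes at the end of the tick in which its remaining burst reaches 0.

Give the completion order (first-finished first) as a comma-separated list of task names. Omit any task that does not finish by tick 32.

t=0: queue=[A] q_used=0 → run A
t=1: queue=[A,B,D] q_used=1 → run A
t=2: queue=[A,B,D,E] q_used=2 → run A
t=3: queue=[B,D,E,A] q_used=0 → run B
t=4: queue=[B,D,E,A,C] q_used=1 → run B
t=5: queue=[B,D,E,A,C,H] q_used=2 → run B
t=6: queue=[D,E,A,C,H,B] q_used=0 → run D
t=7: queue=[D,E,A,C,H,B] q_used=1 → run D
t=8: queue=[E,A,C,H,B] q_used=0 → run E
t=9: queue=[E,A,C,H,B] q_used=1 → run E
t=10: queue=[E,A,C,H,B] q_used=2 → run E
t=11: queue=[A,C,H,B,E] q_used=0 → run A
t=12: queue=[A,C,H,B,E] q_used=1 → run A
t=13: queue=[A,C,H,B,E] q_used=2 → run A
t=14: queue=[C,H,B,E,A] q_used=0 → run C
t=15: queue=[C,H,B,E,A] q_used=1 → run C
t=16: queue=[C,H,B,E,A] q_used=2 → run C
t=17: queue=[H,B,E,A] q_used=0 → run H
t=18: queue=[H,B,E,A] q_used=1 → run H
t=19: queue=[H,B,E,A] q_used=2 → run H
t=20: queue=[B,E,A,H] q_used=0 → run B
t=21: queue=[E,A,H] q_used=0 → run E
t=22: queue=[E,A,H] q_used=1 → run E
t=23: queue=[A,H] q_used=0 → run A
t=24: queue=[A,H] q_used=1 → run A
t=25: queue=[H] q_used=0 → run H
t=26: queue=[H] q_used=1 → run H
t=27: queue=[H] q_used=2 → run H
t=28: (idle)
t=29: (idle)
t=30: (idle)
t=31: (idle)
t=32: (idle)

completion order = D, C, B, E, A, H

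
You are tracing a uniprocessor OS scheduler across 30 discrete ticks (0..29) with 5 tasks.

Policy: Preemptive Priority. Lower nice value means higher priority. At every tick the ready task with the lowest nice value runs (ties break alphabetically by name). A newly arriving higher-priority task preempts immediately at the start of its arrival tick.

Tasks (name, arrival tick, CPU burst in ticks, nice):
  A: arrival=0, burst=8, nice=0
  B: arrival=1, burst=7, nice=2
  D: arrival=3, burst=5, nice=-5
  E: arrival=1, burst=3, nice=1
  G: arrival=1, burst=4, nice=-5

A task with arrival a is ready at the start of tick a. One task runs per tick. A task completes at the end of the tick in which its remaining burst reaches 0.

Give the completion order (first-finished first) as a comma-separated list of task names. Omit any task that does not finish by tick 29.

t=0: ready={A} → run A
t=1: ready={A,B,E,G} → run G
t=2: ready={A,B,E,G} → run G
t=3: ready={A,B,D,E,G} → run D
t=4: ready={A,B,D,E,G} → run D
t=5: ready={A,B,D,E,G} → run D
t=6: ready={A,B,D,E,G} → run D
t=7: ready={A,B,D,E,G} → run D
t=8: ready={A,B,E,G} → run G
t=9: ready={A,B,E,G} → run G
t=10: ready={A,B,E} → run A
t=11: ready={A,B,E} → run A
t=12: ready={A,B,E} → run A
t=13: ready={A,B,E} → run A
t=14: ready={A,B,E} → run A
t=15: ready={A,B,E} → run A
t=16: ready={A,B,E} → run A
t=17: ready={B,E} → run E
t=18: ready={B,E} → run E
t=19: ready={B,E} → run E
t=20: ready={B} → run B
t=21: ready={B} → run B
t=22: ready={B} → run B
t=23: ready={B} → run B
t=24: ready={B} → run B
t=25: ready={B} → run B
t=26: ready={B} → run B
t=27: (idle)
t=28: (idle)
t=29: (idle)

completion order = D, G, A, E, B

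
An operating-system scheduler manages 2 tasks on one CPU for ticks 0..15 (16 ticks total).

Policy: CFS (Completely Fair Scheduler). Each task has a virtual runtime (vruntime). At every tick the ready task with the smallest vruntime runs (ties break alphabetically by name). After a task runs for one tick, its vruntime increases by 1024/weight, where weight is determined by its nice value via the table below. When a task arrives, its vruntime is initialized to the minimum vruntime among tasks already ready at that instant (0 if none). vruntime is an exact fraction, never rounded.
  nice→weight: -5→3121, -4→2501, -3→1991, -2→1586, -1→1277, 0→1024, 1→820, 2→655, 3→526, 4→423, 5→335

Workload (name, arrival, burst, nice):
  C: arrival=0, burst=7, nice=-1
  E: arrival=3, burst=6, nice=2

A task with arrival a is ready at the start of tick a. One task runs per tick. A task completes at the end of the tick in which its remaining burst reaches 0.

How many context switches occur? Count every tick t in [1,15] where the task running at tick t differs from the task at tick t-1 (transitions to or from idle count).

context switches = 6

t=0: vr[C=0] → run C
t=1: vr[C=1024/1277] → run C
t=2: vr[C=2048/1277] → run C
t=3: vr[C=3072/1277 E=3072/1277] → run C
t=4: vr[C=4096/1277 E=3072/1277] → run E
t=5: vr[C=4096/1277 E=3319808/836435] → run C
t=6: vr[C=5120/1277 E=3319808/836435] → run E
t=7: vr[C=5120/1277 E=4627456/836435] → run C
t=8: vr[C=6144/1277 E=4627456/836435] → run C
t=9: vr[E=4627456/836435] → run E
t=10: vr[E=5935104/836435] → run E
t=11: vr[E=7242752/836435] → run E
t=12: vr[E=1710080/167287] → run E
t=13: (idle)
t=14: (idle)
t=15: (idle)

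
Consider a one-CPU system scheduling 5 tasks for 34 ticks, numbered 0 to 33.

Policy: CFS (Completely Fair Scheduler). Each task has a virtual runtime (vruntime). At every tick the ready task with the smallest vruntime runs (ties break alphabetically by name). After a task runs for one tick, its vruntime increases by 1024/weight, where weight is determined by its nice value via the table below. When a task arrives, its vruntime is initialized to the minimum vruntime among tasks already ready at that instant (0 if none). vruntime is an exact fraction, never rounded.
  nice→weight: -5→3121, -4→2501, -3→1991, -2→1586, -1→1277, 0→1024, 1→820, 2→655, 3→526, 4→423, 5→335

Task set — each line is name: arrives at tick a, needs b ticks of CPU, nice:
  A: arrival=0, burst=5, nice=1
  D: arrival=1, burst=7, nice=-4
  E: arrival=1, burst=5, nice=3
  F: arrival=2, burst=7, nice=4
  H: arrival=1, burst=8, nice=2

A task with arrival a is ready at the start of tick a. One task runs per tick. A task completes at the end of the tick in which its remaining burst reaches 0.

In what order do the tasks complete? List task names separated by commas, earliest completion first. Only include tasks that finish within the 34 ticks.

t=0: vr[A=0] → run A
t=1: vr[A=256/205 D=256/205 E=256/205 H=256/205] → run A
t=2: vr[A=512/205 D=256/205 E=256/205 F=256/205 H=256/205] → run D
t=3: vr[A=512/205 D=20736/12505 E=256/205 F=256/205 H=256/205] → run E
t=4: vr[A=512/205 D=20736/12505 E=172288/53915 F=256/205 H=256/205] → run F
t=5: vr[A=512/205 D=20736/12505 E=172288/53915 F=318208/86715 H=256/205] → run H
t=6: vr[A=512/205 D=20736/12505 E=172288/53915 F=318208/86715 H=15104/5371] → run D
t=7: vr[A=512/205 D=25856/12505 E=172288/53915 F=318208/86715 H=15104/5371] → run D
t=8: vr[A=512/205 D=30976/12505 E=172288/53915 F=318208/86715 H=15104/5371] → run D
t=9: vr[A=512/205 D=36096/12505 E=172288/53915 F=318208/86715 H=15104/5371] → run A
t=10: vr[A=768/205 D=36096/12505 E=172288/53915 F=318208/86715 H=15104/5371] → run H
t=11: vr[A=768/205 D=36096/12505 E=172288/53915 F=318208/86715 H=117504/26855] → run D
t=12: vr[A=768/205 D=41216/12505 E=172288/53915 F=318208/86715 H=117504/26855] → run E
t=13: vr[A=768/205 D=41216/12505 E=277248/53915 F=318208/86715 H=117504/26855] → run D
t=14: vr[A=768/205 D=46336/12505 E=277248/53915 F=318208/86715 H=117504/26855] → run F
t=15: vr[A=768/205 D=46336/12505 E=277248/53915 F=528128/86715 H=117504/26855] → run D
t=16: vr[A=768/205 E=277248/53915 F=528128/86715 H=117504/26855] → run A
t=17: vr[A=1024/205 E=277248/53915 F=528128/86715 H=117504/26855] → run H
t=18: vr[A=1024/205 E=277248/53915 F=528128/86715 H=159488/26855] → run A
t=19: vr[E=277248/53915 F=528128/86715 H=159488/26855] → run E
t=20: vr[E=382208/53915 F=528128/86715 H=159488/26855] → run H
t=21: vr[E=382208/53915 F=528128/86715 H=201472/26855] → run F
t=22: vr[E=382208/53915 F=246016/28905 H=201472/26855] → run E
t=23: vr[E=487168/53915 F=246016/28905 H=201472/26855] → run H
t=24: vr[E=487168/53915 F=246016/28905 H=243456/26855] → run F
t=25: vr[E=487168/53915 F=947968/86715 H=243456/26855] → run E
t=26: vr[F=947968/86715 H=243456/26855] → run H
t=27: vr[F=947968/86715 H=57088/5371] → run H
t=28: vr[F=947968/86715 H=327424/26855] → run F
t=29: vr[F=1157888/86715 H=327424/26855] → run H
t=30: vr[F=1157888/86715] → run F
t=31: vr[F=455936/28905] → run F
t=32: (idle)
t=33: (idle)

completion order = D, A, E, H, F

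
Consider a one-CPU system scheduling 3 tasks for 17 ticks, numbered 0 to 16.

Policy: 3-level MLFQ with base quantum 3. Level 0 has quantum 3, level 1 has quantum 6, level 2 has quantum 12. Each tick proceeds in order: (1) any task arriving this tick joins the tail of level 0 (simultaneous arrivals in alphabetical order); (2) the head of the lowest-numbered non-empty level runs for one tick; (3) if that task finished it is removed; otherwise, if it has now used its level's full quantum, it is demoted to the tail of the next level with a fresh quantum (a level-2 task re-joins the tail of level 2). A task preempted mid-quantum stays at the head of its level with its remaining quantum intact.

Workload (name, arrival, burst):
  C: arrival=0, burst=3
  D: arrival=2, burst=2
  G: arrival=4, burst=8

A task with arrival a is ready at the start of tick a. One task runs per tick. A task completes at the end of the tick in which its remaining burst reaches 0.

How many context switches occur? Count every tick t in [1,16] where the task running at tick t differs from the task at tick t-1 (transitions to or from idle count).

t=0: L0/L1/L2 = C/-/- → run C
t=1: L0/L1/L2 = C/-/- → run C
t=2: L0/L1/L2 = CD/-/- → run C
t=3: L0/L1/L2 = D/-/- → run D
t=4: L0/L1/L2 = DG/-/- → run D
t=5: L0/L1/L2 = G/-/- → run G
t=6: L0/L1/L2 = G/-/- → run G
t=7: L0/L1/L2 = G/-/- → run G
t=8: L0/L1/L2 = -/G/- → run G
t=9: L0/L1/L2 = -/G/- → run G
t=10: L0/L1/L2 = -/G/- → run G
t=11: L0/L1/L2 = -/G/- → run G
t=12: L0/L1/L2 = -/G/- → run G
t=13: (idle)
t=14: (idle)
t=15: (idle)
t=16: (idle)

context switches = 3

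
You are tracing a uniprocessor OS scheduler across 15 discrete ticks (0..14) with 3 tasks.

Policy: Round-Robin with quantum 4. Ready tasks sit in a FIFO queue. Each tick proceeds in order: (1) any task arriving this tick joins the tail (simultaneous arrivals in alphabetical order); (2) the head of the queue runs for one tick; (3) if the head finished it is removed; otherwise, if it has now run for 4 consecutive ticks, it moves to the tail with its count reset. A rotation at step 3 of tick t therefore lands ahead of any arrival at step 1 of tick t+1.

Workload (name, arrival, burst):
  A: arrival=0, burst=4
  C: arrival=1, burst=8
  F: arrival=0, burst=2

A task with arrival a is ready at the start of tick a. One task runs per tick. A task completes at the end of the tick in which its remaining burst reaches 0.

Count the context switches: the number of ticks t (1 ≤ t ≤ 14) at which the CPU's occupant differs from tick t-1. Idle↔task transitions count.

t=0: queue=[A,F] q_used=0 → run A
t=1: queue=[A,F,C] q_used=1 → run A
t=2: queue=[A,F,C] q_used=2 → run A
t=3: queue=[A,F,C] q_used=3 → run A
t=4: queue=[F,C] q_used=0 → run F
t=5: queue=[F,C] q_used=1 → run F
t=6: queue=[C] q_used=0 → run C
t=7: queue=[C] q_used=1 → run C
t=8: queue=[C] q_used=2 → run C
t=9: queue=[C] q_used=3 → run C
t=10: queue=[C] q_used=0 → run C
t=11: queue=[C] q_used=1 → run C
t=12: queue=[C] q_used=2 → run C
t=13: queue=[C] q_used=3 → run C
t=14: (idle)

context switches = 3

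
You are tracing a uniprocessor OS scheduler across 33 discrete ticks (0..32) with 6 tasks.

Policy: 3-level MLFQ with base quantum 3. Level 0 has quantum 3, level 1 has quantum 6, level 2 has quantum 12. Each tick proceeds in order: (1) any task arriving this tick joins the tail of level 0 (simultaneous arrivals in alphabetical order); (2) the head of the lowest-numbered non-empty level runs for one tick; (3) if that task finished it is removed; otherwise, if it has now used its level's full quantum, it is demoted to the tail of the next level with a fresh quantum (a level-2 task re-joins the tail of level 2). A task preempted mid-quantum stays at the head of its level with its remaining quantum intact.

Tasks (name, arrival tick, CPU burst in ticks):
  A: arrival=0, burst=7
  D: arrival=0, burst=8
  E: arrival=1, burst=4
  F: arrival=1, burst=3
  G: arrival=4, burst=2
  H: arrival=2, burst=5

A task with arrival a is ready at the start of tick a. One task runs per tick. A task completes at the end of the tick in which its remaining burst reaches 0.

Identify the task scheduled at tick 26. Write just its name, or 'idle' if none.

running at tick 26 = E

t=0: L0/L1/L2 = AD/-/- → run A
t=1: L0/L1/L2 = ADEF/-/- → run A
t=2: L0/L1/L2 = ADEFH/-/- → run A
t=3: L0/L1/L2 = DEFH/A/- → run D
t=4: L0/L1/L2 = DEFHG/A/- → run D
t=5: L0/L1/L2 = DEFHG/A/- → run D
t=6: L0/L1/L2 = EFHG/AD/- → run E
t=7: L0/L1/L2 = EFHG/AD/- → run E
t=8: L0/L1/L2 = EFHG/AD/- → run E
t=9: L0/L1/L2 = FHG/ADE/- → run F
t=10: L0/L1/L2 = FHG/ADE/- → run F
t=11: L0/L1/L2 = FHG/ADE/- → run F
t=12: L0/L1/L2 = HG/ADE/- → run H
t=13: L0/L1/L2 = HG/ADE/- → run H
t=14: L0/L1/L2 = HG/ADE/- → run H
t=15: L0/L1/L2 = G/ADEH/- → run G
t=16: L0/L1/L2 = G/ADEH/- → run G
t=17: L0/L1/L2 = -/ADEH/- → run A
t=18: L0/L1/L2 = -/ADEH/- → run A
t=19: L0/L1/L2 = -/ADEH/- → run A
t=20: L0/L1/L2 = -/ADEH/- → run A
t=21: L0/L1/L2 = -/DEH/- → run D
t=22: L0/L1/L2 = -/DEH/- → run D
t=23: L0/L1/L2 = -/DEH/- → run D
t=24: L0/L1/L2 = -/DEH/- → run D
t=25: L0/L1/L2 = -/DEH/- → run D
t=26: L0/L1/L2 = -/EH/- → run E
t=27: L0/L1/L2 = -/H/- → run H
t=28: L0/L1/L2 = -/H/- → run H
t=29: (idle)
t=30: (idle)
t=31: (idle)
t=32: (idle)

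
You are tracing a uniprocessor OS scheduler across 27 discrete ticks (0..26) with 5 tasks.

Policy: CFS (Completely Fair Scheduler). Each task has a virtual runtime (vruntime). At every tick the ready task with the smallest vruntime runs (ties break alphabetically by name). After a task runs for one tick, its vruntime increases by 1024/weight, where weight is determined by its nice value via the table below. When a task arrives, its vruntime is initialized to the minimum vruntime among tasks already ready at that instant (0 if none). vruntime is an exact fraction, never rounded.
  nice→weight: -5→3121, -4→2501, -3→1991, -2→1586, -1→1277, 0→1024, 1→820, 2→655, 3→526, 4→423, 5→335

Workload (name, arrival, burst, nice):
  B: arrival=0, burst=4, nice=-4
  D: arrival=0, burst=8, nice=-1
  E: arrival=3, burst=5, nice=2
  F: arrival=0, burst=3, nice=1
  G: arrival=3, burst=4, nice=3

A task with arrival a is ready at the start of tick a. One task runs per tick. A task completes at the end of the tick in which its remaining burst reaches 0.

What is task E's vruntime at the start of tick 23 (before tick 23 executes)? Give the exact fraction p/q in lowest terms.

t=0: vr[B=0 D=0 F=0] → run B
t=1: vr[B=1024/2501 D=0 F=0] → run D
t=2: vr[B=1024/2501 D=1024/1277 F=0] → run F
t=3: vr[B=1024/2501 D=1024/1277 E=1024/2501 F=256/205 G=1024/2501] → run B
t=4: vr[B=2048/2501 D=1024/1277 E=1024/2501 F=256/205 G=1024/2501] → run E
t=5: vr[B=2048/2501 D=1024/1277 E=3231744/1638155 F=256/205 G=1024/2501] → run G
t=6: vr[B=2048/2501 D=1024/1277 E=3231744/1638155 F=256/205 G=1549824/657763] → run D
t=7: vr[B=2048/2501 D=2048/1277 E=3231744/1638155 F=256/205 G=1549824/657763] → run B
t=8: vr[B=3072/2501 D=2048/1277 E=3231744/1638155 F=256/205 G=1549824/657763] → run B
t=9: vr[D=2048/1277 E=3231744/1638155 F=256/205 G=1549824/657763] → run F
t=10: vr[D=2048/1277 E=3231744/1638155 F=512/205 G=1549824/657763] → run D
t=11: vr[D=3072/1277 E=3231744/1638155 F=512/205 G=1549824/657763] → run E
t=12: vr[D=3072/1277 E=5792768/1638155 F=512/205 G=1549824/657763] → run G
t=13: vr[D=3072/1277 E=5792768/1638155 F=512/205 G=2830336/657763] → run D
t=14: vr[D=4096/1277 E=5792768/1638155 F=512/205 G=2830336/657763] → run F
t=15: vr[D=4096/1277 E=5792768/1638155 G=2830336/657763] → run D
t=16: vr[D=5120/1277 E=5792768/1638155 G=2830336/657763] → run E
t=17: vr[D=5120/1277 E=8353792/1638155 G=2830336/657763] → run D
t=18: vr[D=6144/1277 E=8353792/1638155 G=2830336/657763] → run G
t=19: vr[D=6144/1277 E=8353792/1638155 G=4110848/657763] → run D
t=20: vr[D=7168/1277 E=8353792/1638155 G=4110848/657763] → run E
t=21: vr[D=7168/1277 E=10914816/1638155 G=4110848/657763] → run D
t=22: vr[E=10914816/1638155 G=4110848/657763] → run G
t=23: vr[E=10914816/1638155] → run E
t=24: (idle)
t=25: (idle)
t=26: (idle)

vruntime(E, start of tick 23) = 10914816/1638155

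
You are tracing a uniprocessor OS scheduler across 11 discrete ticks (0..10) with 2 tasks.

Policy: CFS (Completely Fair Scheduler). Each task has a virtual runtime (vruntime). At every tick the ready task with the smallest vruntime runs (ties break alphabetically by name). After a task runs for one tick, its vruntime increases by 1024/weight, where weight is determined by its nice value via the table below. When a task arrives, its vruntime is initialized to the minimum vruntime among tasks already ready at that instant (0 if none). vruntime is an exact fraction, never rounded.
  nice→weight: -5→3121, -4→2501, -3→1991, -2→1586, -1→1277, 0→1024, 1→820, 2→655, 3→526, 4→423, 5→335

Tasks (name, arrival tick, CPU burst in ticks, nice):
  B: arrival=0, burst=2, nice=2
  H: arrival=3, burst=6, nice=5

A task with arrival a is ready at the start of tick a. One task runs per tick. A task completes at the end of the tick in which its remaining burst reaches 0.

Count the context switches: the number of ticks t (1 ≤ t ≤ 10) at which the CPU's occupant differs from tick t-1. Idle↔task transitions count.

t=0: vr[B=0] → run B
t=1: vr[B=1024/655] → run B
t=2: (idle)
t=3: vr[H=0] → run H
t=4: vr[H=1024/335] → run H
t=5: vr[H=2048/335] → run H
t=6: vr[H=3072/335] → run H
t=7: vr[H=4096/335] → run H
t=8: vr[H=1024/67] → run H
t=9: (idle)
t=10: (idle)

context switches = 3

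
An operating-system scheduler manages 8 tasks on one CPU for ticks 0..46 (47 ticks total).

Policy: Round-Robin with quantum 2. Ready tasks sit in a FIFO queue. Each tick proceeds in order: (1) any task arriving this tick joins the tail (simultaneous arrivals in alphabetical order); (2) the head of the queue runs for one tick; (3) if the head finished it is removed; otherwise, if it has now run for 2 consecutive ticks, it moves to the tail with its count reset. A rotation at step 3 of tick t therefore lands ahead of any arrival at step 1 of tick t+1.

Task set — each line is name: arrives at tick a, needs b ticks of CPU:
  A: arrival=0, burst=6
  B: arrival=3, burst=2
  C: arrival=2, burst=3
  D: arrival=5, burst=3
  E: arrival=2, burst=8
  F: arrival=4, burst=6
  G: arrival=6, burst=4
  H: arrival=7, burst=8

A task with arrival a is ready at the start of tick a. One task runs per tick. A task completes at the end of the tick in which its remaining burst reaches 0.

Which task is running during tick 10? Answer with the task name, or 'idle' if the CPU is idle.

running at tick 10 = A

t=0: queue=[A] q_used=0 → run A
t=1: queue=[A] q_used=1 → run A
t=2: queue=[A,C,E] q_used=0 → run A
t=3: queue=[A,C,E,B] q_used=1 → run A
t=4: queue=[C,E,B,A,F] q_used=0 → run C
t=5: queue=[C,E,B,A,F,D] q_used=1 → run C
t=6: queue=[E,B,A,F,D,C,G] q_used=0 → run E
t=7: queue=[E,B,A,F,D,C,G,H] q_used=1 → run E
t=8: queue=[B,A,F,D,C,G,H,E] q_used=0 → run B
t=9: queue=[B,A,F,D,C,G,H,E] q_used=1 → run B
t=10: queue=[A,F,D,C,G,H,E] q_used=0 → run A
t=11: queue=[A,F,D,C,G,H,E] q_used=1 → run A
t=12: queue=[F,D,C,G,H,E] q_used=0 → run F
t=13: queue=[F,D,C,G,H,E] q_used=1 → run F
t=14: queue=[D,C,G,H,E,F] q_used=0 → run D
t=15: queue=[D,C,G,H,E,F] q_used=1 → run D
t=16: queue=[C,G,H,E,F,D] q_used=0 → run C
t=17: queue=[G,H,E,F,D] q_used=0 → run G
t=18: queue=[G,H,E,F,D] q_used=1 → run G
t=19: queue=[H,E,F,D,G] q_used=0 → run H
t=20: queue=[H,E,F,D,G] q_used=1 → run H
t=21: queue=[E,F,D,G,H] q_used=0 → run E
t=22: queue=[E,F,D,G,H] q_used=1 → run E
t=23: queue=[F,D,G,H,E] q_used=0 → run F
t=24: queue=[F,D,G,H,E] q_used=1 → run F
t=25: queue=[D,G,H,E,F] q_used=0 → run D
t=26: queue=[G,H,E,F] q_used=0 → run G
t=27: queue=[G,H,E,F] q_used=1 → run G
t=28: queue=[H,E,F] q_used=0 → run H
t=29: queue=[H,E,F] q_used=1 → run H
t=30: queue=[E,F,H] q_used=0 → run E
t=31: queue=[E,F,H] q_used=1 → run E
t=32: queue=[F,H,E] q_used=0 → run F
t=33: queue=[F,H,E] q_used=1 → run F
t=34: queue=[H,E] q_used=0 → run H
t=35: queue=[H,E] q_used=1 → run H
t=36: queue=[E,H] q_used=0 → run E
t=37: queue=[E,H] q_used=1 → run E
t=38: queue=[H] q_used=0 → run H
t=39: queue=[H] q_used=1 → run H
t=40: (idle)
t=41: (idle)
t=42: (idle)
t=43: (idle)
t=44: (idle)
t=45: (idle)
t=46: (idle)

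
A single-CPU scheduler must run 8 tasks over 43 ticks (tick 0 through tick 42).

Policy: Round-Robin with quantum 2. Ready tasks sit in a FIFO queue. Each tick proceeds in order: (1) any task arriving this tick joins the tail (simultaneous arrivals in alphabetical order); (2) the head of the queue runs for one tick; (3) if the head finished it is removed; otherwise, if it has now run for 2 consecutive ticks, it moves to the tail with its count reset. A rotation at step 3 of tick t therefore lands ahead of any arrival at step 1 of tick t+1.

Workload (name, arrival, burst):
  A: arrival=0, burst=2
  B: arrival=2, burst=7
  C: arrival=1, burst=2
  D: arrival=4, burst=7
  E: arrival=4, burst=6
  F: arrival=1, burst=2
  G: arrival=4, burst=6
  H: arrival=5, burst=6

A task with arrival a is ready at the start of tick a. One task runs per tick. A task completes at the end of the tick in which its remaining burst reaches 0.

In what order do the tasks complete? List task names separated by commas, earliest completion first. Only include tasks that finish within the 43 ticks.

t=0: queue=[A] q_used=0 → run A
t=1: queue=[A,C,F] q_used=1 → run A
t=2: queue=[C,F,B] q_used=0 → run C
t=3: queue=[C,F,B] q_used=1 → run C
t=4: queue=[F,B,D,E,G] q_used=0 → run F
t=5: queue=[F,B,D,E,G,H] q_used=1 → run F
t=6: queue=[B,D,E,G,H] q_used=0 → run B
t=7: queue=[B,D,E,G,H] q_used=1 → run B
t=8: queue=[D,E,G,H,B] q_used=0 → run D
t=9: queue=[D,E,G,H,B] q_used=1 → run D
t=10: queue=[E,G,H,B,D] q_used=0 → run E
t=11: queue=[E,G,H,B,D] q_used=1 → run E
t=12: queue=[G,H,B,D,E] q_used=0 → run G
t=13: queue=[G,H,B,D,E] q_used=1 → run G
t=14: queue=[H,B,D,E,G] q_used=0 → run H
t=15: queue=[H,B,D,E,G] q_used=1 → run H
t=16: queue=[B,D,E,G,H] q_used=0 → run B
t=17: queue=[B,D,E,G,H] q_used=1 → run B
t=18: queue=[D,E,G,H,B] q_used=0 → run D
t=19: queue=[D,E,G,H,B] q_used=1 → run D
t=20: queue=[E,G,H,B,D] q_used=0 → run E
t=21: queue=[E,G,H,B,D] q_used=1 → run E
t=22: queue=[G,H,B,D,E] q_used=0 → run G
t=23: queue=[G,H,B,D,E] q_used=1 → run G
t=24: queue=[H,B,D,E,G] q_used=0 → run H
t=25: queue=[H,B,D,E,G] q_used=1 → run H
t=26: queue=[B,D,E,G,H] q_used=0 → run B
t=27: queue=[B,D,E,G,H] q_used=1 → run B
t=28: queue=[D,E,G,H,B] q_used=0 → run D
t=29: queue=[D,E,G,H,B] q_used=1 → run D
t=30: queue=[E,G,H,B,D] q_used=0 → run E
t=31: queue=[E,G,H,B,D] q_used=1 → run E
t=32: queue=[G,H,B,D] q_used=0 → run G
t=33: queue=[G,H,B,D] q_used=1 → run G
t=34: queue=[H,B,D] q_used=0 → run H
t=35: queue=[H,B,D] q_used=1 → run H
t=36: queue=[B,D] q_used=0 → run B
t=37: queue=[D] q_used=0 → run D
t=38: (idle)
t=39: (idle)
t=40: (idle)
t=41: (idle)
t=42: (idle)

completion order = A, C, F, E, G, H, B, D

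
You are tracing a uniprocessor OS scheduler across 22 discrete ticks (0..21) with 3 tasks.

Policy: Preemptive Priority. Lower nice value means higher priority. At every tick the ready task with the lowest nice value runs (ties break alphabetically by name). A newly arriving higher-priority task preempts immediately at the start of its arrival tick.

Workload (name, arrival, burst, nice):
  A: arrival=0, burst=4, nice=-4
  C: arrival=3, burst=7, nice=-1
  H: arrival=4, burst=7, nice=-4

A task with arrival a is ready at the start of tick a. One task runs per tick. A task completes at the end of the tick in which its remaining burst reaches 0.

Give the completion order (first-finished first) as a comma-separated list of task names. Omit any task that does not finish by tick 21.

t=0: ready={A} → run A
t=1: ready={A} → run A
t=2: ready={A} → run A
t=3: ready={A,C} → run A
t=4: ready={C,H} → run H
t=5: ready={C,H} → run H
t=6: ready={C,H} → run H
t=7: ready={C,H} → run H
t=8: ready={C,H} → run H
t=9: ready={C,H} → run H
t=10: ready={C,H} → run H
t=11: ready={C} → run C
t=12: ready={C} → run C
t=13: ready={C} → run C
t=14: ready={C} → run C
t=15: ready={C} → run C
t=16: ready={C} → run C
t=17: ready={C} → run C
t=18: (idle)
t=19: (idle)
t=20: (idle)
t=21: (idle)

completion order = A, H, C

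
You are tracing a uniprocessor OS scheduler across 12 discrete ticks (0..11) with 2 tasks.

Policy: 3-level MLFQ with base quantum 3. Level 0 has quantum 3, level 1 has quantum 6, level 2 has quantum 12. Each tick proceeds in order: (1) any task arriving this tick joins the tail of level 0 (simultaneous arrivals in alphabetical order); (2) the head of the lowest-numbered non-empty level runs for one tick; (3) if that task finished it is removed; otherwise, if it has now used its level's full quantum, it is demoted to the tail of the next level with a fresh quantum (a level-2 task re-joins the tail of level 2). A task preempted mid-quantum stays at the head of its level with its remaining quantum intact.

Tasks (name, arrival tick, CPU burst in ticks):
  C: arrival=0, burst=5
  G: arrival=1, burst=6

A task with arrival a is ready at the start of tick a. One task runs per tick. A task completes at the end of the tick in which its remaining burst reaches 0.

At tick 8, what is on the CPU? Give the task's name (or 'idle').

running at tick 8 = G

t=0: L0/L1/L2 = C/-/- → run C
t=1: L0/L1/L2 = CG/-/- → run C
t=2: L0/L1/L2 = CG/-/- → run C
t=3: L0/L1/L2 = G/C/- → run G
t=4: L0/L1/L2 = G/C/- → run G
t=5: L0/L1/L2 = G/C/- → run G
t=6: L0/L1/L2 = -/CG/- → run C
t=7: L0/L1/L2 = -/CG/- → run C
t=8: L0/L1/L2 = -/G/- → run G
t=9: L0/L1/L2 = -/G/- → run G
t=10: L0/L1/L2 = -/G/- → run G
t=11: (idle)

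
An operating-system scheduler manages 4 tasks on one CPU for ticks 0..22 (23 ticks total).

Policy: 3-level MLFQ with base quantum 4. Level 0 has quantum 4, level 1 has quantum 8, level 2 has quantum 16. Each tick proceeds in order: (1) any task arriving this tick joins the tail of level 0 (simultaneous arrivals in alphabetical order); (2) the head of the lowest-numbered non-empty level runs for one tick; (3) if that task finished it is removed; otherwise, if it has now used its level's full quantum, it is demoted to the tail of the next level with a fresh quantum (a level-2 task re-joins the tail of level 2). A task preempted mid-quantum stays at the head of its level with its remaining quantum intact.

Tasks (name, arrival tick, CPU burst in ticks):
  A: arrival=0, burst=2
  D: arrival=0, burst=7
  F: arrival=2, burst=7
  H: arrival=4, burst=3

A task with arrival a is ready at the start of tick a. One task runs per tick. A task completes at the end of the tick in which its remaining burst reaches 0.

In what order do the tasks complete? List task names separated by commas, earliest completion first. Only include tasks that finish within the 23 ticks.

t=0: L0/L1/L2 = AD/-/- → run A
t=1: L0/L1/L2 = AD/-/- → run A
t=2: L0/L1/L2 = DF/-/- → run D
t=3: L0/L1/L2 = DF/-/- → run D
t=4: L0/L1/L2 = DFH/-/- → run D
t=5: L0/L1/L2 = DFH/-/- → run D
t=6: L0/L1/L2 = FH/D/- → run F
t=7: L0/L1/L2 = FH/D/- → run F
t=8: L0/L1/L2 = FH/D/- → run F
t=9: L0/L1/L2 = FH/D/- → run F
t=10: L0/L1/L2 = H/DF/- → run H
t=11: L0/L1/L2 = H/DF/- → run H
t=12: L0/L1/L2 = H/DF/- → run H
t=13: L0/L1/L2 = -/DF/- → run D
t=14: L0/L1/L2 = -/DF/- → run D
t=15: L0/L1/L2 = -/DF/- → run D
t=16: L0/L1/L2 = -/F/- → run F
t=17: L0/L1/L2 = -/F/- → run F
t=18: L0/L1/L2 = -/F/- → run F
t=19: (idle)
t=20: (idle)
t=21: (idle)
t=22: (idle)

completion order = A, H, D, F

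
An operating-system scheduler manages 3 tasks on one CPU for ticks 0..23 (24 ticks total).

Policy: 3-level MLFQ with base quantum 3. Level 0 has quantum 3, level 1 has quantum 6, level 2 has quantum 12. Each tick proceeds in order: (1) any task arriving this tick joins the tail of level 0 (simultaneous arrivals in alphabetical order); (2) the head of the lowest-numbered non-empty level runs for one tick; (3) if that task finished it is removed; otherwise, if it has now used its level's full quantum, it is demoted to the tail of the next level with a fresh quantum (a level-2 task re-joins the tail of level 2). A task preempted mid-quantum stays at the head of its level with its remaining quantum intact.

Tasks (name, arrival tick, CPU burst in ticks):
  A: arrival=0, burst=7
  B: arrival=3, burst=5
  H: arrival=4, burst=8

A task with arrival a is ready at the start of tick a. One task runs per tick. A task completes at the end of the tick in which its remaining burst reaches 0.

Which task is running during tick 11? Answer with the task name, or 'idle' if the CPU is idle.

running at tick 11 = A

t=0: L0/L1/L2 = A/-/- → run A
t=1: L0/L1/L2 = A/-/- → run A
t=2: L0/L1/L2 = A/-/- → run A
t=3: L0/L1/L2 = B/A/- → run B
t=4: L0/L1/L2 = BH/A/- → run B
t=5: L0/L1/L2 = BH/A/- → run B
t=6: L0/L1/L2 = H/AB/- → run H
t=7: L0/L1/L2 = H/AB/- → run H
t=8: L0/L1/L2 = H/AB/- → run H
t=9: L0/L1/L2 = -/ABH/- → run A
t=10: L0/L1/L2 = -/ABH/- → run A
t=11: L0/L1/L2 = -/ABH/- → run A
t=12: L0/L1/L2 = -/ABH/- → run A
t=13: L0/L1/L2 = -/BH/- → run B
t=14: L0/L1/L2 = -/BH/- → run B
t=15: L0/L1/L2 = -/H/- → run H
t=16: L0/L1/L2 = -/H/- → run H
t=17: L0/L1/L2 = -/H/- → run H
t=18: L0/L1/L2 = -/H/- → run H
t=19: L0/L1/L2 = -/H/- → run H
t=20: (idle)
t=21: (idle)
t=22: (idle)
t=23: (idle)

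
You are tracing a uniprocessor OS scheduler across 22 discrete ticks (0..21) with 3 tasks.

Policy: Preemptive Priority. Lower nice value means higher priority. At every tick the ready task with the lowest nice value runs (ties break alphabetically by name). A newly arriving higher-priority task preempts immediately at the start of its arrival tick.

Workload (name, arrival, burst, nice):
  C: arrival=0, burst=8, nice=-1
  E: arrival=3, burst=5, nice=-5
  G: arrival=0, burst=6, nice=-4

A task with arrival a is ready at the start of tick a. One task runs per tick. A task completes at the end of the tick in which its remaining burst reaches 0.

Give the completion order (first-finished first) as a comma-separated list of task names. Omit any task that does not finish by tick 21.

t=0: ready={C,G} → run G
t=1: ready={C,G} → run G
t=2: ready={C,G} → run G
t=3: ready={C,E,G} → run E
t=4: ready={C,E,G} → run E
t=5: ready={C,E,G} → run E
t=6: ready={C,E,G} → run E
t=7: ready={C,E,G} → run E
t=8: ready={C,G} → run G
t=9: ready={C,G} → run G
t=10: ready={C,G} → run G
t=11: ready={C} → run C
t=12: ready={C} → run C
t=13: ready={C} → run C
t=14: ready={C} → run C
t=15: ready={C} → run C
t=16: ready={C} → run C
t=17: ready={C} → run C
t=18: ready={C} → run C
t=19: (idle)
t=20: (idle)
t=21: (idle)

completion order = E, G, C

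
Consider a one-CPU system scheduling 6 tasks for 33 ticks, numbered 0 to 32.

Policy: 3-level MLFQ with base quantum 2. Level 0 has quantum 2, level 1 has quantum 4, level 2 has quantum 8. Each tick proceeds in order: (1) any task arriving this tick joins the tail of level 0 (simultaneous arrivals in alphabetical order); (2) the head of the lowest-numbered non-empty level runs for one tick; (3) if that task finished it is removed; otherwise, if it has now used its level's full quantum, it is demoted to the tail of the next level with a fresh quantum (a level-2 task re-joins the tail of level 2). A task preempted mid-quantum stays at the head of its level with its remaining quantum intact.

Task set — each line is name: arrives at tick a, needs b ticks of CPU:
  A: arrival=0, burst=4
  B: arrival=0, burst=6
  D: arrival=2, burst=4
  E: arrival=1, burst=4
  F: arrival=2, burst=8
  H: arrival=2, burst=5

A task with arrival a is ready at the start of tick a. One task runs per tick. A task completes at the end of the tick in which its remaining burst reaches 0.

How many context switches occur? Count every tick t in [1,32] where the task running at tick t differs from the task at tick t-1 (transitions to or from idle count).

t=0: L0/L1/L2 = AB/-/- → run A
t=1: L0/L1/L2 = ABE/-/- → run A
t=2: L0/L1/L2 = BEDFH/A/- → run B
t=3: L0/L1/L2 = BEDFH/A/- → run B
t=4: L0/L1/L2 = EDFH/AB/- → run E
t=5: L0/L1/L2 = EDFH/AB/- → run E
t=6: L0/L1/L2 = DFH/ABE/- → run D
t=7: L0/L1/L2 = DFH/ABE/- → run D
t=8: L0/L1/L2 = FH/ABED/- → run F
t=9: L0/L1/L2 = FH/ABED/- → run F
t=10: L0/L1/L2 = H/ABEDF/- → run H
t=11: L0/L1/L2 = H/ABEDF/- → run H
t=12: L0/L1/L2 = -/ABEDFH/- → run A
t=13: L0/L1/L2 = -/ABEDFH/- → run A
t=14: L0/L1/L2 = -/BEDFH/- → run B
t=15: L0/L1/L2 = -/BEDFH/- → run B
t=16: L0/L1/L2 = -/BEDFH/- → run B
t=17: L0/L1/L2 = -/BEDFH/- → run B
t=18: L0/L1/L2 = -/EDFH/- → run E
t=19: L0/L1/L2 = -/EDFH/- → run E
t=20: L0/L1/L2 = -/DFH/- → run D
t=21: L0/L1/L2 = -/DFH/- → run D
t=22: L0/L1/L2 = -/FH/- → run F
t=23: L0/L1/L2 = -/FH/- → run F
t=24: L0/L1/L2 = -/FH/- → run F
t=25: L0/L1/L2 = -/FH/- → run F
t=26: L0/L1/L2 = -/H/F → run H
t=27: L0/L1/L2 = -/H/F → run H
t=28: L0/L1/L2 = -/H/F → run H
t=29: L0/L1/L2 = -/-/F → run F
t=30: L0/L1/L2 = -/-/F → run F
t=31: (idle)
t=32: (idle)

context switches = 13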